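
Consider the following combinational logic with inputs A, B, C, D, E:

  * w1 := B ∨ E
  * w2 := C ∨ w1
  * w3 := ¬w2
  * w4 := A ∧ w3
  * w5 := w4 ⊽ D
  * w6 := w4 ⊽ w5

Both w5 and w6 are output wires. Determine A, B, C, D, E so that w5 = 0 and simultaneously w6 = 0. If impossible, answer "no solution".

Check with A=1, B=0, C=0, D=1, E=0:
w1 = B ∨ E = 0 ∨ 0 = 0
w2 = C ∨ w1 = 0 ∨ 0 = 0
w3 = ¬w2 = ¬0 = 1
w4 = A ∧ w3 = 1 ∧ 1 = 1
w5 = w4 ⊽ D = 1 ⊽ 1 = 0
w6 = w4 ⊽ w5 = 1 ⊽ 0 = 0
So w5 = 0 and w6 = 0.

A=1, B=0, C=0, D=1, E=0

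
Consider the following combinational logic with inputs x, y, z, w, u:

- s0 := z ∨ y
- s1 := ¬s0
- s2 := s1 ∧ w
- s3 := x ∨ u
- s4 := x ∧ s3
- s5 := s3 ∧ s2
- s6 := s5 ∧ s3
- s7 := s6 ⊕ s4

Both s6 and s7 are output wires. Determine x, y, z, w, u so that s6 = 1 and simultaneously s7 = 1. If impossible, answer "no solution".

x=0 y=0 z=0 w=1 u=1

Check with x=0 y=0 z=0 w=1 u=1:
s0 = z ∨ y = 0 ∨ 0 = 0
s1 = ¬s0 = ¬0 = 1
s2 = s1 ∧ w = 1 ∧ 1 = 1
s3 = x ∨ u = 0 ∨ 1 = 1
s4 = x ∧ s3 = 0 ∧ 1 = 0
s5 = s3 ∧ s2 = 1 ∧ 1 = 1
s6 = s5 ∧ s3 = 1 ∧ 1 = 1
s7 = s6 ⊕ s4 = 1 ⊕ 0 = 1
So s6 = 1 and s7 = 1.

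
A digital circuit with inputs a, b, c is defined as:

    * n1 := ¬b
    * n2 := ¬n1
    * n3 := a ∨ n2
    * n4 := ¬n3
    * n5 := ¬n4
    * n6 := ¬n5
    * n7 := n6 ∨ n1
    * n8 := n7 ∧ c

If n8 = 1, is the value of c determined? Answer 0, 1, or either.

n8 = n7 ∧ c must be 1, so both n7 = 1 and c = 1.
n7 = n6 ∨ n1 must be 1, so at least one of n6, n1 is 1.
Every assignment with n8 = 1 has c = 1; there are 2 such assignment(s).
  a=0, b=0, c=1
  a=1, b=0, c=1

1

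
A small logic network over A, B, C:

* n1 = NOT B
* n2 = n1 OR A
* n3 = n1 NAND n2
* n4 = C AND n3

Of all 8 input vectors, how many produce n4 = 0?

6

n4 = C AND n3 must be 0, so at least one of C, n3 is 0.
Satisfying assignments:
  A=0, B=0, C=0
  A=0, B=0, C=1
  A=0, B=1, C=0
  A=1, B=0, C=0
  A=1, B=0, C=1
  A=1, B=1, C=0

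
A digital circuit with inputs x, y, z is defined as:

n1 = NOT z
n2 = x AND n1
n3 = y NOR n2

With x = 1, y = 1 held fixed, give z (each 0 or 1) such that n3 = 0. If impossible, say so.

n3 = y NOR n2 must be 0, so at least one of y, n2 is 1.
Check with x = 1, y = 1 and z=0:
n1 = NOT z = NOT 0 = 1
n2 = x AND n1 = 1 AND 1 = 1
n3 = y NOR n2 = 1 NOR 1 = 0
So n3 = 0.

z=0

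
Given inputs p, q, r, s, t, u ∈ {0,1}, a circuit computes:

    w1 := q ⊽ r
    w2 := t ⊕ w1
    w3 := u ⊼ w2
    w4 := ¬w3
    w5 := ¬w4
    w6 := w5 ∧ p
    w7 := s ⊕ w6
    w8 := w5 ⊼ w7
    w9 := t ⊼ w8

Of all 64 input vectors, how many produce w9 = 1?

42

w9 = t ⊼ w8 must be 1, so at least one of t, w8 is 0.
Enumerating the 64 input combinations, 42 give w9 = 1 and 22 give w9 = 0.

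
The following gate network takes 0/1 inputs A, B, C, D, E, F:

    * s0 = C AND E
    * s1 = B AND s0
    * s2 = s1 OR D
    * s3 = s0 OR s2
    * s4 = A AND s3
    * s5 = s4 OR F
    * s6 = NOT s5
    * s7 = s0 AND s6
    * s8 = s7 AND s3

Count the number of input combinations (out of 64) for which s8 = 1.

s8 = s7 AND s3 must be 1, so both s7 = 1 and s3 = 1.
s7 = s0 AND s6 must be 1, so both s0 = 1 and s6 = 1.
Satisfying assignments:
  A=0, B=0, C=1, D=0, E=1, F=0
  A=0, B=0, C=1, D=1, E=1, F=0
  A=0, B=1, C=1, D=0, E=1, F=0
  A=0, B=1, C=1, D=1, E=1, F=0

4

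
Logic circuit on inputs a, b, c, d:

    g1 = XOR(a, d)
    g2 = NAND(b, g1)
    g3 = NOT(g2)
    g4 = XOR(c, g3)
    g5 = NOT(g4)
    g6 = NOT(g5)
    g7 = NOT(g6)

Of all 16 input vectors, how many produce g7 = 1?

g7 = NOT(g6) must be 1, so g6 = 0.
g6 = NOT(g5) must be 0, so g5 = 1.
Enumerating the 16 input combinations, 8 give g7 = 1 and 8 give g7 = 0.

8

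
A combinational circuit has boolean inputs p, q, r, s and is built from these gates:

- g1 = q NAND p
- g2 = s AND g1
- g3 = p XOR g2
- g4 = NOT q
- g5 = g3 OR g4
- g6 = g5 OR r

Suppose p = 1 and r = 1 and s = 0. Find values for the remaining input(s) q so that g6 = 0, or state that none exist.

With p = 1 and r = 1 and s = 0 fixed, none of the 2 settings of q give g6 = 0.
For example, with q=0:
g1 = q NAND p = 0 NAND 1 = 1
g2 = s AND g1 = 0 AND 1 = 0
g3 = p XOR g2 = 1 XOR 0 = 1
g4 = NOT q = NOT 0 = 1
g5 = g3 OR g4 = 1 OR 1 = 1
g6 = g5 OR r = 1 OR 1 = 1
giving g6 = 1 ≠ 0.

no solution exists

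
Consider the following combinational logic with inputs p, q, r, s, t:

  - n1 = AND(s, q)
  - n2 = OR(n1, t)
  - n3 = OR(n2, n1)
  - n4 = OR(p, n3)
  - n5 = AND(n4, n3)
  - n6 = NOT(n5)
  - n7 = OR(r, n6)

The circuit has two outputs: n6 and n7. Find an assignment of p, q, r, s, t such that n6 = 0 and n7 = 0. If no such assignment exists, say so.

p=1, q=1, r=0, s=1, t=0

Check with p=1, q=1, r=0, s=1, t=0:
n1 = AND(s, q) = AND(1, 1) = 1
n2 = OR(n1, t) = OR(1, 0) = 1
n3 = OR(n2, n1) = OR(1, 1) = 1
n4 = OR(p, n3) = OR(1, 1) = 1
n5 = AND(n4, n3) = AND(1, 1) = 1
n6 = NOT(n5) = NOT 1 = 0
n7 = OR(r, n6) = OR(0, 0) = 0
So n6 = 0 and n7 = 0.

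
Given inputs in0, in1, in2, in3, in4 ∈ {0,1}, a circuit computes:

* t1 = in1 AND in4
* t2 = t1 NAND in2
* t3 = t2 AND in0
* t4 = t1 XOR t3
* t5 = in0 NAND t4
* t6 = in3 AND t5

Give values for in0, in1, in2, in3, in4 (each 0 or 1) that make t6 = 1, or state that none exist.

in0=0 in1=1 in2=1 in3=1 in4=0

t6 = in3 AND t5 must be 1, so both in3 = 1 and t5 = 1.
t5 = in0 NAND t4 must be 1, so at least one of in0, t4 is 0.
Check with in0=0 in1=1 in2=1 in3=1 in4=0:
t1 = in1 AND in4 = 1 AND 0 = 0
t2 = t1 NAND in2 = 0 NAND 1 = 1
t3 = t2 AND in0 = 1 AND 0 = 0
t4 = t1 XOR t3 = 0 XOR 0 = 0
t5 = in0 NAND t4 = 0 NAND 0 = 1
t6 = in3 AND t5 = 1 AND 1 = 1
So t6 = 1 as required.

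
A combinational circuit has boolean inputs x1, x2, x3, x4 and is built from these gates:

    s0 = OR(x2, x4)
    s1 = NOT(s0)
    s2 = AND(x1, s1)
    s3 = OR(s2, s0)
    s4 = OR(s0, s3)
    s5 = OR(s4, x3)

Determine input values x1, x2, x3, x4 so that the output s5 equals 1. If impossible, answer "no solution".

s5 = OR(s4, x3) must be 1, so at least one of s4, x3 is 1.
Check with x1=1, x2=1, x3=0, x4=1:
s0 = OR(x2, x4) = OR(1, 1) = 1
s1 = NOT(s0) = NOT 1 = 0
s2 = AND(x1, s1) = AND(1, 0) = 0
s3 = OR(s2, s0) = OR(0, 1) = 1
s4 = OR(s0, s3) = OR(1, 1) = 1
s5 = OR(s4, x3) = OR(1, 0) = 1
So s5 = 1 as required.

x1=1, x2=1, x3=0, x4=1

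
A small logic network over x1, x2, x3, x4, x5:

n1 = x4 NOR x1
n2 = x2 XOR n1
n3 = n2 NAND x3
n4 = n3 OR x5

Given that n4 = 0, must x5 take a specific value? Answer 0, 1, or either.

n4 = n3 OR x5 must be 0, so both n3 = 0 and x5 = 0.
n3 = n2 NAND x3 must be 0, so both n2 = 1 and x3 = 1.
Every assignment with n4 = 0 has x5 = 0; there are 4 such assignment(s).
  x1=0, x2=0, x3=1, x4=0, x5=0
  x1=0, x2=1, x3=1, x4=1, x5=0
  x1=1, x2=1, x3=1, x4=0, x5=0
  x1=1, x2=1, x3=1, x4=1, x5=0

0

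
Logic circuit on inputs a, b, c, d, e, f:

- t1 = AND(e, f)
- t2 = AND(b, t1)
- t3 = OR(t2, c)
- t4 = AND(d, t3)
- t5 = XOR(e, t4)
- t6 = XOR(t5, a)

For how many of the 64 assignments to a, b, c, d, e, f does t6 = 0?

t6 = XOR(t5, a) must be 0, so t5 and a are equal.
Enumerating the 64 input combinations, 32 give t6 = 0 and 32 give t6 = 1.

32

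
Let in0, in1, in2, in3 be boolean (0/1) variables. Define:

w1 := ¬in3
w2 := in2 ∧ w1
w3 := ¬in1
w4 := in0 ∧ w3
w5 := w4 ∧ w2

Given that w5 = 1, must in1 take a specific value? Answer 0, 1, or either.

0

w5 = w4 ∧ w2 must be 1, so both w4 = 1 and w2 = 1.
Every assignment with w5 = 1 has in1 = 0; there are 1 such assignment(s).
  in0=1, in1=0, in2=1, in3=0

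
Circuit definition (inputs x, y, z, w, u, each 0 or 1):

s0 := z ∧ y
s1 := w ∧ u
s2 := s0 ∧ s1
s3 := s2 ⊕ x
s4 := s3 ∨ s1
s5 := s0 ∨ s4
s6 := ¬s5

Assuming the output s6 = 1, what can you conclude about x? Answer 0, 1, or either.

s6 = ¬s5 must be 1, so s5 = 0.
Every assignment with s6 = 1 has x = 0; there are 9 such assignment(s).

0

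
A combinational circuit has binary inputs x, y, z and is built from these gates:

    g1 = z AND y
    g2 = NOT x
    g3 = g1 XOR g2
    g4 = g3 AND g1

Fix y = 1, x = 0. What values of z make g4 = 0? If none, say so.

z=1

g4 = g3 AND g1 must be 0, so at least one of g3, g1 is 0.
Check with y = 1, x = 0 and z=1:
g1 = z AND y = 1 AND 1 = 1
g2 = NOT x = NOT 0 = 1
g3 = g1 XOR g2 = 1 XOR 1 = 0
g4 = g3 AND g1 = 0 AND 1 = 0
So g4 = 0.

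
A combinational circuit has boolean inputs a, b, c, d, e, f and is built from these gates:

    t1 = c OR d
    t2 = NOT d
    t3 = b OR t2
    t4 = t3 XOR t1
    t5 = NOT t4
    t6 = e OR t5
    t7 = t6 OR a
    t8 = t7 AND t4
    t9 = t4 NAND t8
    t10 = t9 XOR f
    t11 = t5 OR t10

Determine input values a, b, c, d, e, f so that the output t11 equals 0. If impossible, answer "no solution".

a=1, b=1, c=0, d=0, e=0, f=0

Check with a=1, b=1, c=0, d=0, e=0, f=0:
t1 = c OR d = 0 OR 0 = 0
t2 = NOT d = NOT 0 = 1
t3 = b OR t2 = 1 OR 1 = 1
t4 = t3 XOR t1 = 1 XOR 0 = 1
t5 = NOT t4 = NOT 1 = 0
t6 = e OR t5 = 0 OR 0 = 0
t7 = t6 OR a = 0 OR 1 = 1
t8 = t7 AND t4 = 1 AND 1 = 1
t9 = t4 NAND t8 = 1 NAND 1 = 0
t10 = t9 XOR f = 0 XOR 0 = 0
t11 = t5 OR t10 = 0 OR 0 = 0
So t11 = 0 as required.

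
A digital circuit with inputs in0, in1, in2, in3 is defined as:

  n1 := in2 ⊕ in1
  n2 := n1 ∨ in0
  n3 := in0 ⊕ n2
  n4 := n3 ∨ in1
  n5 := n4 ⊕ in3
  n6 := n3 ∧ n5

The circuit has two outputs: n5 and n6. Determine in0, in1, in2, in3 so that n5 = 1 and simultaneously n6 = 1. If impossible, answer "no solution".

Check with in0=0, in1=1, in2=0, in3=0:
n1 = in2 ⊕ in1 = 0 ⊕ 1 = 1
n2 = n1 ∨ in0 = 1 ∨ 0 = 1
n3 = in0 ⊕ n2 = 0 ⊕ 1 = 1
n4 = n3 ∨ in1 = 1 ∨ 1 = 1
n5 = n4 ⊕ in3 = 1 ⊕ 0 = 1
n6 = n3 ∧ n5 = 1 ∧ 1 = 1
So n5 = 1 and n6 = 1.

in0=0, in1=1, in2=0, in3=0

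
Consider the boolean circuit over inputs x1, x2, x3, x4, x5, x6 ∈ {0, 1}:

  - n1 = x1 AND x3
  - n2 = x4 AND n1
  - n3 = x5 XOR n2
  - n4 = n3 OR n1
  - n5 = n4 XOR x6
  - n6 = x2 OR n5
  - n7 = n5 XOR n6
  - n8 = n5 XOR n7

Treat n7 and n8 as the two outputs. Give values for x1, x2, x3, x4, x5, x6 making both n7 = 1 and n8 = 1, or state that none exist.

Check with x1=1, x2=1, x3=1, x4=0, x5=0, x6=1:
n1 = x1 AND x3 = 1 AND 1 = 1
n2 = x4 AND n1 = 0 AND 1 = 0
n3 = x5 XOR n2 = 0 XOR 0 = 0
n4 = n3 OR n1 = 0 OR 1 = 1
n5 = n4 XOR x6 = 1 XOR 1 = 0
n6 = x2 OR n5 = 1 OR 0 = 1
n7 = n5 XOR n6 = 0 XOR 1 = 1
n8 = n5 XOR n7 = 0 XOR 1 = 1
So n7 = 1 and n8 = 1.

x1=1, x2=1, x3=1, x4=0, x5=0, x6=1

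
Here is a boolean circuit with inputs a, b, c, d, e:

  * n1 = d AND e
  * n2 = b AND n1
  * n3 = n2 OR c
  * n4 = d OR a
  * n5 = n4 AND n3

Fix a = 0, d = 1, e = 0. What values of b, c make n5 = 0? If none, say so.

n5 = n4 AND n3 must be 0, so at least one of n4, n3 is 0.
Check with a = 0, d = 1, e = 0 and b=1, c=0:
n1 = d AND e = 1 AND 0 = 0
n2 = b AND n1 = 1 AND 0 = 0
n3 = n2 OR c = 0 OR 0 = 0
n4 = d OR a = 1 OR 0 = 1
n5 = n4 AND n3 = 1 AND 0 = 0
So n5 = 0.

b=1 c=0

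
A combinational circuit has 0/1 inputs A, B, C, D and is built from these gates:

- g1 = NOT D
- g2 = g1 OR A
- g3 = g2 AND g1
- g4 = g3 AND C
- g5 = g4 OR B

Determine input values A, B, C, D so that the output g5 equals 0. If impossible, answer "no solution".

Check with A=1 B=0 C=1 D=1:
g1 = NOT D = NOT 1 = 0
g2 = g1 OR A = 0 OR 1 = 1
g3 = g2 AND g1 = 1 AND 0 = 0
g4 = g3 AND C = 0 AND 1 = 0
g5 = g4 OR B = 0 OR 0 = 0
So g5 = 0 as required.

A=1 B=0 C=1 D=1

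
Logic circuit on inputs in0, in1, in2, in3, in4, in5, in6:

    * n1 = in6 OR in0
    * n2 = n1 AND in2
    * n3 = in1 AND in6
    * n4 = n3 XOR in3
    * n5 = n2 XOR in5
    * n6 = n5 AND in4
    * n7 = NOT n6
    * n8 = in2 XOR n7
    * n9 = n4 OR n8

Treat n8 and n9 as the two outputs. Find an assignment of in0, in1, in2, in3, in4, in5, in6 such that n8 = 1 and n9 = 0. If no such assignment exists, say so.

no solution exists

Across all 128 input combinations, none give both n8 = 1 and n9 = 0.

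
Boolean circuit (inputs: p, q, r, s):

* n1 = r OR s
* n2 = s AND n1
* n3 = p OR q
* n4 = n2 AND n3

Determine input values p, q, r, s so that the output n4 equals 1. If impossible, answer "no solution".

n4 = n2 AND n3 must be 1, so both n2 = 1 and n3 = 1.
n2 = s AND n1 must be 1, so both s = 1 and n1 = 1.
n3 = p OR q must be 1, so at least one of p, q is 1.
Check with p=0, q=1, r=0, s=1:
n1 = r OR s = 0 OR 1 = 1
n2 = s AND n1 = 1 AND 1 = 1
n3 = p OR q = 0 OR 1 = 1
n4 = n2 AND n3 = 1 AND 1 = 1
So n4 = 1 as required.

p=0, q=1, r=0, s=1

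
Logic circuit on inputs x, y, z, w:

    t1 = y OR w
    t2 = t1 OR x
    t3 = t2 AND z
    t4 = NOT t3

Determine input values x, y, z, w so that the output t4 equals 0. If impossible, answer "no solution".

x=1, y=1, z=1, w=0

t4 = NOT t3 must be 0, so t3 = 1.
Check with x=1, y=1, z=1, w=0:
t1 = y OR w = 1 OR 0 = 1
t2 = t1 OR x = 1 OR 1 = 1
t3 = t2 AND z = 1 AND 1 = 1
t4 = NOT t3 = NOT 1 = 0
So t4 = 0 as required.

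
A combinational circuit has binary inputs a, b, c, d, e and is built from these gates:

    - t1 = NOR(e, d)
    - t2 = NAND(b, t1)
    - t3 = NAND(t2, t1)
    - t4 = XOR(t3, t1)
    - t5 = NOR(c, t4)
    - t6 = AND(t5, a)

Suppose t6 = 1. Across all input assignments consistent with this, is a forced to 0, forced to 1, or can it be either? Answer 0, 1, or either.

t6 = AND(t5, a) must be 1, so both t5 = 1 and a = 1.
t5 = NOR(c, t4) must be 1, so both c = 0 and t4 = 0.
Every assignment with t6 = 1 has a = 1; there are 1 such assignment(s).
  a=1, b=1, c=0, d=0, e=0

1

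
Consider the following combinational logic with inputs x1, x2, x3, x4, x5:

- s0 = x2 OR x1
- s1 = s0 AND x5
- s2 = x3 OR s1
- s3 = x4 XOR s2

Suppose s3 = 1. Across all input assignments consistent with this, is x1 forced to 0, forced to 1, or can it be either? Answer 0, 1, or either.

either

Both values of x1 occur among assignments with s3 = 1:
  x1=0: x1=0, x2=0, x3=0, x4=1, x5=0
  x1=1: x1=1, x2=0, x3=0, x4=0, x5=1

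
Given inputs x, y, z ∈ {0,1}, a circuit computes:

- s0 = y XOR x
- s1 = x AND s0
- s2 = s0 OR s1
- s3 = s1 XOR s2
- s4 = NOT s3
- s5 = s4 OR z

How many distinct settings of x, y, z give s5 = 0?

s5 = s4 OR z must be 0, so both s4 = 0 and z = 0.
s4 = NOT s3 must be 0, so s3 = 1.
s3 = s1 XOR s2 must be 1, so s1 and s2 differ.
Enumerating the 8 input combinations, 1 give s5 = 0 and 7 give s5 = 1.

1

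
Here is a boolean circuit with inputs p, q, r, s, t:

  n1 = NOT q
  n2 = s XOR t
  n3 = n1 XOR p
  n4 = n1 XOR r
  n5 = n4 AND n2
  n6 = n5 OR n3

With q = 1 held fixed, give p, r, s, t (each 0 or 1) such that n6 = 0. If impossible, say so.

p=0, r=1, s=1, t=1

Check with q = 1 and p=0, r=1, s=1, t=1:
n1 = NOT q = NOT 1 = 0
n2 = s XOR t = 1 XOR 1 = 0
n3 = n1 XOR p = 0 XOR 0 = 0
n4 = n1 XOR r = 0 XOR 1 = 1
n5 = n4 AND n2 = 1 AND 0 = 0
n6 = n5 OR n3 = 0 OR 0 = 0
So n6 = 0.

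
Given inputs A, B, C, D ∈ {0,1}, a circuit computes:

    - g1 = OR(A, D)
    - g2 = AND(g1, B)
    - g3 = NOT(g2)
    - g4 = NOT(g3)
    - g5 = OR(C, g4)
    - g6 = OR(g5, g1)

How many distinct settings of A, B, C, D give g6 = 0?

2

g6 = OR(g5, g1) must be 0, so both g5 = 0 and g1 = 0.
g5 = OR(C, g4) must be 0, so both C = 0 and g4 = 0.
g1 = OR(A, D) must be 0, so both A = 0 and D = 0.
Satisfying assignments:
  A=0, B=0, C=0, D=0
  A=0, B=1, C=0, D=0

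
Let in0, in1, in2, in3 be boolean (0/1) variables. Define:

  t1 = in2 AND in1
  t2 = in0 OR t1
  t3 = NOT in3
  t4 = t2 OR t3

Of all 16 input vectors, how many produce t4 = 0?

t4 = t2 OR t3 must be 0, so both t2 = 0 and t3 = 0.
t2 = in0 OR t1 must be 0, so both in0 = 0 and t1 = 0.
t3 = NOT in3 must be 0, so in3 = 1.
Enumerating the 16 input combinations, 3 give t4 = 0 and 13 give t4 = 1.

3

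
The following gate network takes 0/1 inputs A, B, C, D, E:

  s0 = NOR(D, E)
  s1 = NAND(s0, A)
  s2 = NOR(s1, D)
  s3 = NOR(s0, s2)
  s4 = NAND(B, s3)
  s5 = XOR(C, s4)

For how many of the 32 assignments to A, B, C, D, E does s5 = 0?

s5 = XOR(C, s4) must be 0, so C and s4 are equal.
Enumerating the 32 input combinations, 16 give s5 = 0 and 16 give s5 = 1.

16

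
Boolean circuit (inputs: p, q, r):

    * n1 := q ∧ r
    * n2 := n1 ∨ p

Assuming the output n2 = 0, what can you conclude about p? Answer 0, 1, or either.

n2 = n1 ∨ p must be 0, so both n1 = 0 and p = 0.
n1 = q ∧ r must be 0, so at least one of q, r is 0.
Every assignment with n2 = 0 has p = 0; there are 3 such assignment(s).
  p=0, q=0, r=0
  p=0, q=0, r=1
  p=0, q=1, r=0

0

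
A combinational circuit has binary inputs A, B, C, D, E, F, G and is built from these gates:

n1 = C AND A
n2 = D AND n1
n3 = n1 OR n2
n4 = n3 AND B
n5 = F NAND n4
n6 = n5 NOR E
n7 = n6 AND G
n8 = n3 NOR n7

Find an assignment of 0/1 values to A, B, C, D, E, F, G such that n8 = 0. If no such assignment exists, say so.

A=1, B=0, C=1, D=0, E=1, F=0, G=1

Check with A=1, B=0, C=1, D=0, E=1, F=0, G=1:
n1 = C AND A = 1 AND 1 = 1
n2 = D AND n1 = 0 AND 1 = 0
n3 = n1 OR n2 = 1 OR 0 = 1
n4 = n3 AND B = 1 AND 0 = 0
n5 = F NAND n4 = 0 NAND 0 = 1
n6 = n5 NOR E = 1 NOR 1 = 0
n7 = n6 AND G = 0 AND 1 = 0
n8 = n3 NOR n7 = 1 NOR 0 = 0
So n8 = 0 as required.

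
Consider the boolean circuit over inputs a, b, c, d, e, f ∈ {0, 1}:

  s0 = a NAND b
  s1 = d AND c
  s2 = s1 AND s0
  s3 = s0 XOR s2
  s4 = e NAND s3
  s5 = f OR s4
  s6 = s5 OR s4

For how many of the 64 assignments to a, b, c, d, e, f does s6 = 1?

s6 = s5 OR s4 must be 1, so at least one of s5, s4 is 1.
Enumerating the 64 input combinations, 55 give s6 = 1 and 9 give s6 = 0.

55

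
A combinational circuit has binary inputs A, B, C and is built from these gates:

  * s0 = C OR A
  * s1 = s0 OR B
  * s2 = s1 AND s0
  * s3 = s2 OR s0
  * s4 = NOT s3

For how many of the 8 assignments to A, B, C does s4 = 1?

s4 = NOT s3 must be 1, so s3 = 0.
s3 = s2 OR s0 must be 0, so both s2 = 0 and s0 = 0.
s2 = s1 AND s0 must be 0, so at least one of s1, s0 is 0.
Satisfying assignments:
  A=0, B=0, C=0
  A=0, B=1, C=0

2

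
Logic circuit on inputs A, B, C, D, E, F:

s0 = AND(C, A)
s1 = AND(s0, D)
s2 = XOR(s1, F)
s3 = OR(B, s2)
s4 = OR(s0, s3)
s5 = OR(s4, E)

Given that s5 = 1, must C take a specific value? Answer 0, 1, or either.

either

Both values of C occur among assignments with s5 = 1:
  C=0: A=0, B=0, C=0, D=0, E=0, F=1
  C=1: A=0, B=0, C=1, D=0, E=0, F=1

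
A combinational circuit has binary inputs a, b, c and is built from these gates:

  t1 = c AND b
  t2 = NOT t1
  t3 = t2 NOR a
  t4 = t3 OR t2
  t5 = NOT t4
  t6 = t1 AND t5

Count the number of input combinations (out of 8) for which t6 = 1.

1

t6 = t1 AND t5 must be 1, so both t1 = 1 and t5 = 1.
t1 = c AND b must be 1, so both c = 1 and b = 1.
Satisfying assignments:
  a=1, b=1, c=1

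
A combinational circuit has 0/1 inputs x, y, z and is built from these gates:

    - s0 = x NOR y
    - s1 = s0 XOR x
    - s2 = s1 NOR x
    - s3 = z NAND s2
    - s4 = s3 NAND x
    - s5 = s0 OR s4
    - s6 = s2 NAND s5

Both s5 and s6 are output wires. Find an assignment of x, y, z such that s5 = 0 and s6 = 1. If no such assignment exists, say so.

Check with x=1 y=1 z=0:
s0 = x NOR y = 1 NOR 1 = 0
s1 = s0 XOR x = 0 XOR 1 = 1
s2 = s1 NOR x = 1 NOR 1 = 0
s3 = z NAND s2 = 0 NAND 0 = 1
s4 = s3 NAND x = 1 NAND 1 = 0
s5 = s0 OR s4 = 0 OR 0 = 0
s6 = s2 NAND s5 = 0 NAND 0 = 1
So s5 = 0 and s6 = 1.

x=1 y=1 z=0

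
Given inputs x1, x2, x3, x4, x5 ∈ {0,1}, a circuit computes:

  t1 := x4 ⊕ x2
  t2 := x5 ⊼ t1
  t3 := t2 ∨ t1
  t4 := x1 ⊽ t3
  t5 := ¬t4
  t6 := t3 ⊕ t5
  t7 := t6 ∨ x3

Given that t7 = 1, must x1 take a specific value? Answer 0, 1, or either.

either

Both values of x1 occur among assignments with t7 = 1:
  x1=0: x1=0, x2=0, x3=1, x4=0, x5=0
  x1=1: x1=1, x2=0, x3=1, x4=0, x5=0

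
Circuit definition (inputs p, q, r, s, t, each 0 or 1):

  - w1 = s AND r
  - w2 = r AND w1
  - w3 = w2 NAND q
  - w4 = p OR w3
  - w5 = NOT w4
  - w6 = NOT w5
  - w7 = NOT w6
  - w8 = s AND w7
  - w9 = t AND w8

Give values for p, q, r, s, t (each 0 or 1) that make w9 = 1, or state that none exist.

p=0, q=1, r=1, s=1, t=1

Check with p=0, q=1, r=1, s=1, t=1:
w1 = s AND r = 1 AND 1 = 1
w2 = r AND w1 = 1 AND 1 = 1
w3 = w2 NAND q = 1 NAND 1 = 0
w4 = p OR w3 = 0 OR 0 = 0
w5 = NOT w4 = NOT 0 = 1
w6 = NOT w5 = NOT 1 = 0
w7 = NOT w6 = NOT 0 = 1
w8 = s AND w7 = 1 AND 1 = 1
w9 = t AND w8 = 1 AND 1 = 1
So w9 = 1 as required.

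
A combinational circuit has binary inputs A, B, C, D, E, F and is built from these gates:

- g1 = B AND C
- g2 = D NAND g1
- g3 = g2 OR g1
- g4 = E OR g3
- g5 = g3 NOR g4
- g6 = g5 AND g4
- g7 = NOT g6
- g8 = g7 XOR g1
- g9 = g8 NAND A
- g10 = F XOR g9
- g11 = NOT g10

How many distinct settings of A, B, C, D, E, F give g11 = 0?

32

g11 = NOT g10 must be 0, so g10 = 1.
Enumerating the 64 input combinations, 32 give g11 = 0 and 32 give g11 = 1.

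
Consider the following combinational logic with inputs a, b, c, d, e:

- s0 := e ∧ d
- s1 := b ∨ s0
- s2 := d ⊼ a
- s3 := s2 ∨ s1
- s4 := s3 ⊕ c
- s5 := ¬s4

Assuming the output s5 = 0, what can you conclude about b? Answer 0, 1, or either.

Both values of b occur among assignments with s5 = 0:
  b=0: a=0, b=0, c=0, d=0, e=0
  b=1: a=0, b=1, c=0, d=0, e=0

either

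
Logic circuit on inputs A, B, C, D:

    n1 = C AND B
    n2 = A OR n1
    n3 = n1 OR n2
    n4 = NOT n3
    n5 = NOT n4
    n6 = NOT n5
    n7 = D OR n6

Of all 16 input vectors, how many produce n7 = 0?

n7 = D OR n6 must be 0, so both D = 0 and n6 = 0.
n6 = NOT n5 must be 0, so n5 = 1.
Satisfying assignments:
  A=0, B=1, C=1, D=0
  A=1, B=0, C=0, D=0
  A=1, B=0, C=1, D=0
  A=1, B=1, C=0, D=0
  A=1, B=1, C=1, D=0

5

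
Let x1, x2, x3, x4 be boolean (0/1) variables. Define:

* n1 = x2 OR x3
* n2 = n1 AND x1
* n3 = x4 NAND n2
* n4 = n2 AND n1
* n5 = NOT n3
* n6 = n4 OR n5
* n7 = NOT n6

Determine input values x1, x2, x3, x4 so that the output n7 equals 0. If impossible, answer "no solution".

n7 = NOT n6 must be 0, so n6 = 1.
n6 = n4 OR n5 must be 1, so at least one of n4, n5 is 1.
Check with x1=1 x2=1 x3=0 x4=1:
n1 = x2 OR x3 = 1 OR 0 = 1
n2 = n1 AND x1 = 1 AND 1 = 1
n3 = x4 NAND n2 = 1 NAND 1 = 0
n4 = n2 AND n1 = 1 AND 1 = 1
n5 = NOT n3 = NOT 0 = 1
n6 = n4 OR n5 = 1 OR 1 = 1
n7 = NOT n6 = NOT 1 = 0
So n7 = 0 as required.

x1=1 x2=1 x3=0 x4=1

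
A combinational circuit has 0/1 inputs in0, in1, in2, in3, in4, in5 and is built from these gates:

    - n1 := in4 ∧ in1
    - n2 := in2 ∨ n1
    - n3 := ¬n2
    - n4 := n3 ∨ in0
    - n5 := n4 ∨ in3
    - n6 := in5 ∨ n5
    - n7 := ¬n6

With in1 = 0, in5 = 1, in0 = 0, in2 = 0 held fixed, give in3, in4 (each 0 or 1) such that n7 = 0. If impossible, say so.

in3=0, in4=1

Check with in1 = 0, in5 = 1, in0 = 0, in2 = 0 and in3=0, in4=1:
n1 = in4 ∧ in1 = 1 ∧ 0 = 0
n2 = in2 ∨ n1 = 0 ∨ 0 = 0
n3 = ¬n2 = ¬0 = 1
n4 = n3 ∨ in0 = 1 ∨ 0 = 1
n5 = n4 ∨ in3 = 1 ∨ 0 = 1
n6 = in5 ∨ n5 = 1 ∨ 1 = 1
n7 = ¬n6 = ¬1 = 0
So n7 = 0.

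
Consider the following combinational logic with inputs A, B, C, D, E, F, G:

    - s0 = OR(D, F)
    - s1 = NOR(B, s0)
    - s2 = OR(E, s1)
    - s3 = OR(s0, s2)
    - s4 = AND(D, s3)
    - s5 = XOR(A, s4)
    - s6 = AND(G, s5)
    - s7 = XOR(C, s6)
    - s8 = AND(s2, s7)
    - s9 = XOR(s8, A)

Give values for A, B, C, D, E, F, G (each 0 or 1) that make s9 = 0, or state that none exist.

s9 = XOR(s8, A) must be 0, so s8 and A are equal.
Check with A=0 B=1 C=1 D=0 E=0 F=0 G=1:
s0 = OR(D, F) = OR(0, 0) = 0
s1 = NOR(B, s0) = NOR(1, 0) = 0
s2 = OR(E, s1) = OR(0, 0) = 0
s3 = OR(s0, s2) = OR(0, 0) = 0
s4 = AND(D, s3) = AND(0, 0) = 0
s5 = XOR(A, s4) = XOR(0, 0) = 0
s6 = AND(G, s5) = AND(1, 0) = 0
s7 = XOR(C, s6) = XOR(1, 0) = 1
s8 = AND(s2, s7) = AND(0, 1) = 0
s9 = XOR(s8, A) = XOR(0, 0) = 0
So s9 = 0 as required.

A=0 B=1 C=1 D=0 E=0 F=0 G=1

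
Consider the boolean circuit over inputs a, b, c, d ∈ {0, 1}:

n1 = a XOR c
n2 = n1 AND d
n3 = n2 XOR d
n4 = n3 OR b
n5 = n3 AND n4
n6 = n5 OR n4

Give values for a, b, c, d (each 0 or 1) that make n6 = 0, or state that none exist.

n6 = n5 OR n4 must be 0, so both n5 = 0 and n4 = 0.
n5 = n3 AND n4 must be 0, so at least one of n3, n4 is 0.
Check with a=1 b=0 c=1 d=0:
n1 = a XOR c = 1 XOR 1 = 0
n2 = n1 AND d = 0 AND 0 = 0
n3 = n2 XOR d = 0 XOR 0 = 0
n4 = n3 OR b = 0 OR 0 = 0
n5 = n3 AND n4 = 0 AND 0 = 0
n6 = n5 OR n4 = 0 OR 0 = 0
So n6 = 0 as required.

a=1 b=0 c=1 d=0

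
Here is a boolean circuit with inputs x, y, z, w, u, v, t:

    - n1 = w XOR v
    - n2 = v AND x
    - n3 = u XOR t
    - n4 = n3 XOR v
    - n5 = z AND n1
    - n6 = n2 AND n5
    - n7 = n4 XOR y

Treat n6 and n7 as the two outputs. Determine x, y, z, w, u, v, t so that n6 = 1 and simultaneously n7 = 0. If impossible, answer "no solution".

x=1 y=1 z=1 w=0 u=0 v=1 t=0

Check with x=1 y=1 z=1 w=0 u=0 v=1 t=0:
n1 = w XOR v = 0 XOR 1 = 1
n2 = v AND x = 1 AND 1 = 1
n3 = u XOR t = 0 XOR 0 = 0
n4 = n3 XOR v = 0 XOR 1 = 1
n5 = z AND n1 = 1 AND 1 = 1
n6 = n2 AND n5 = 1 AND 1 = 1
n7 = n4 XOR y = 1 XOR 1 = 0
So n6 = 1 and n7 = 0.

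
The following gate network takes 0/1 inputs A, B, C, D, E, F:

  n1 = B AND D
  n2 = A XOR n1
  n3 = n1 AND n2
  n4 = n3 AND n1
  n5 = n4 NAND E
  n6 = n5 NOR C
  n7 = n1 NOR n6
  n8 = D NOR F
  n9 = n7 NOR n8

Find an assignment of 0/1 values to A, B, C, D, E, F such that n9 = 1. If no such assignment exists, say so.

n9 = n7 NOR n8 must be 1, so both n7 = 0 and n8 = 0.
n7 = n1 NOR n6 must be 0, so at least one of n1, n6 is 1.
n8 = D NOR F must be 0, so at least one of D, F is 1.
Check with A=1, B=1, C=0, D=1, E=1, F=0:
n1 = B AND D = 1 AND 1 = 1
n2 = A XOR n1 = 1 XOR 1 = 0
n3 = n1 AND n2 = 1 AND 0 = 0
n4 = n3 AND n1 = 0 AND 1 = 0
n5 = n4 NAND E = 0 NAND 1 = 1
n6 = n5 NOR C = 1 NOR 0 = 0
n7 = n1 NOR n6 = 1 NOR 0 = 0
n8 = D NOR F = 1 NOR 0 = 0
n9 = n7 NOR n8 = 0 NOR 0 = 1
So n9 = 1 as required.

A=1, B=1, C=0, D=1, E=1, F=0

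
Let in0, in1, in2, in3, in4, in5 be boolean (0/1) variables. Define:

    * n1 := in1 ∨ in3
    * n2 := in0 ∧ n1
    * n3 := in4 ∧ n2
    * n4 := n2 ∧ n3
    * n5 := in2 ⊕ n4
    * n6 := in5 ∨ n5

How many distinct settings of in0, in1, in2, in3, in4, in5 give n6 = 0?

16

n6 = in5 ∨ n5 must be 0, so both in5 = 0 and n5 = 0.
n5 = in2 ⊕ n4 must be 0, so in2 and n4 are equal.
Enumerating the 64 input combinations, 16 give n6 = 0 and 48 give n6 = 1.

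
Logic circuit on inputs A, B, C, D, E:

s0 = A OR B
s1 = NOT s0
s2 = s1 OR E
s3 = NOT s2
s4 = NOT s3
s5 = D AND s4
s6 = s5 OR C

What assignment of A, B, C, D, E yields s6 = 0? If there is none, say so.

s6 = s5 OR C must be 0, so both s5 = 0 and C = 0.
s5 = D AND s4 must be 0, so at least one of D, s4 is 0.
Check with A=0, B=0, C=0, D=0, E=1:
s0 = A OR B = 0 OR 0 = 0
s1 = NOT s0 = NOT 0 = 1
s2 = s1 OR E = 1 OR 1 = 1
s3 = NOT s2 = NOT 1 = 0
s4 = NOT s3 = NOT 0 = 1
s5 = D AND s4 = 0 AND 1 = 0
s6 = s5 OR C = 0 OR 0 = 0
So s6 = 0 as required.

A=0, B=0, C=0, D=0, E=1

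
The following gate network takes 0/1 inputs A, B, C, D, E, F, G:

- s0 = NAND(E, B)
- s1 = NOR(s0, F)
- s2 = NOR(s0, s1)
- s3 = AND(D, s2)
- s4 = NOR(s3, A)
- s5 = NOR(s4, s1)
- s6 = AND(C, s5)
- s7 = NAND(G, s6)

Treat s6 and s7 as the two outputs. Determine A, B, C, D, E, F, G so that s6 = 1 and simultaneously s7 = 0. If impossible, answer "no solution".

A=1, B=0, C=1, D=1, E=1, F=1, G=1

Check with A=1, B=0, C=1, D=1, E=1, F=1, G=1:
s0 = NAND(E, B) = NAND(1, 0) = 1
s1 = NOR(s0, F) = NOR(1, 1) = 0
s2 = NOR(s0, s1) = NOR(1, 0) = 0
s3 = AND(D, s2) = AND(1, 0) = 0
s4 = NOR(s3, A) = NOR(0, 1) = 0
s5 = NOR(s4, s1) = NOR(0, 0) = 1
s6 = AND(C, s5) = AND(1, 1) = 1
s7 = NAND(G, s6) = NAND(1, 1) = 0
So s6 = 1 and s7 = 0.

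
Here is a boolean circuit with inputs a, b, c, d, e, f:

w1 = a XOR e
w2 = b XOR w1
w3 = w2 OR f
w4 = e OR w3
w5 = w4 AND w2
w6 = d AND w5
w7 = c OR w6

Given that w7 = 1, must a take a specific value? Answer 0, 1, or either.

Both values of a occur among assignments with w7 = 1:
  a=0: a=0, b=0, c=0, d=1, e=1, f=0
  a=1: a=1, b=0, c=0, d=1, e=0, f=0

either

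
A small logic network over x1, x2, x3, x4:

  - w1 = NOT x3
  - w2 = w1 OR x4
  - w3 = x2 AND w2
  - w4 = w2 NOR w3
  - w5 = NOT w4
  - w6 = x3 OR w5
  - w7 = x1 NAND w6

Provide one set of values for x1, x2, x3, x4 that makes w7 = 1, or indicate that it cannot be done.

x1=0, x2=0, x3=1, x4=0

w7 = x1 NAND w6 must be 1, so at least one of x1, w6 is 0.
Check with x1=0, x2=0, x3=1, x4=0:
w1 = NOT x3 = NOT 1 = 0
w2 = w1 OR x4 = 0 OR 0 = 0
w3 = x2 AND w2 = 0 AND 0 = 0
w4 = w2 NOR w3 = 0 NOR 0 = 1
w5 = NOT w4 = NOT 1 = 0
w6 = x3 OR w5 = 1 OR 0 = 1
w7 = x1 NAND w6 = 0 NAND 1 = 1
So w7 = 1 as required.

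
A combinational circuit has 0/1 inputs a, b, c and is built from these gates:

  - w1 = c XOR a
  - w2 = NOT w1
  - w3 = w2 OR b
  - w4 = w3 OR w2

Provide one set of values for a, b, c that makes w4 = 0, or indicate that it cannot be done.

Check with a=0, b=0, c=1:
w1 = c XOR a = 1 XOR 0 = 1
w2 = NOT w1 = NOT 1 = 0
w3 = w2 OR b = 0 OR 0 = 0
w4 = w3 OR w2 = 0 OR 0 = 0
So w4 = 0 as required.

a=0, b=0, c=1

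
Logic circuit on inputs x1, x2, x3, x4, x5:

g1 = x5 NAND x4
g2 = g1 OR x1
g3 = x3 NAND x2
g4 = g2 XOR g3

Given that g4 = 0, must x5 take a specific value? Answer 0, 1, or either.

either

Both values of x5 occur among assignments with g4 = 0:
  x5=0: x1=0, x2=0, x3=0, x4=0, x5=0
  x5=1: x1=0, x2=0, x3=0, x4=0, x5=1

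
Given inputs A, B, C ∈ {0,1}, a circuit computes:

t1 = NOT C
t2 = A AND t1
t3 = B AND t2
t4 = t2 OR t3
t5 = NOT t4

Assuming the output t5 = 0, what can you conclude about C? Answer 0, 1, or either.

0

t5 = NOT t4 must be 0, so t4 = 1.
t4 = t2 OR t3 must be 1, so at least one of t2, t3 is 1.
Every assignment with t5 = 0 has C = 0; there are 2 such assignment(s).
  A=1, B=0, C=0
  A=1, B=1, C=0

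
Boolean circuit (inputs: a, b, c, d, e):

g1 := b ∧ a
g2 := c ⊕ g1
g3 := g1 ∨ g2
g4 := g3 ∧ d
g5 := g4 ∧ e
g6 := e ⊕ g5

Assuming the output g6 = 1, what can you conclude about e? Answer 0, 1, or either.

1

g6 = e ⊕ g5 must be 1, so e and g5 differ.
Every assignment with g6 = 1 has e = 1; there are 11 such assignment(s).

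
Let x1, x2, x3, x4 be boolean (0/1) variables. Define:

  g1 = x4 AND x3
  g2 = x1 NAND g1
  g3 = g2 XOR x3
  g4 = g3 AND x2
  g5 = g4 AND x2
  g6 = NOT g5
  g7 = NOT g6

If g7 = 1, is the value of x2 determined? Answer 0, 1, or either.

1

g7 = NOT g6 must be 1, so g6 = 0.
g6 = NOT g5 must be 0, so g5 = 1.
g5 = g4 AND x2 must be 1, so both g4 = 1 and x2 = 1.
Every assignment with g7 = 1 has x2 = 1; there are 5 such assignment(s).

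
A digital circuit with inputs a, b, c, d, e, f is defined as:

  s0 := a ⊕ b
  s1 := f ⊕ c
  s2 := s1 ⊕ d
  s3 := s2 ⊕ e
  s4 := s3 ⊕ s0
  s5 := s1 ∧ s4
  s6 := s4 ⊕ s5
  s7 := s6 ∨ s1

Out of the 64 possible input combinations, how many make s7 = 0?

s7 = s6 ∨ s1 must be 0, so both s6 = 0 and s1 = 0.
Enumerating the 64 input combinations, 16 give s7 = 0 and 48 give s7 = 1.

16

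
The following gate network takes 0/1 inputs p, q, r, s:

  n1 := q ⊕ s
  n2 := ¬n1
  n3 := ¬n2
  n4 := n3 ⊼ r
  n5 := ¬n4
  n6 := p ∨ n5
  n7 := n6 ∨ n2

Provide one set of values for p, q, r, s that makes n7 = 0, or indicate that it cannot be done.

p=0, q=0, r=0, s=1

n7 = n6 ∨ n2 must be 0, so both n6 = 0 and n2 = 0.
n6 = p ∨ n5 must be 0, so both p = 0 and n5 = 0.
n2 = ¬n1 must be 0, so n1 = 1.
Check with p=0, q=0, r=0, s=1:
n1 = q ⊕ s = 0 ⊕ 1 = 1
n2 = ¬n1 = ¬1 = 0
n3 = ¬n2 = ¬0 = 1
n4 = n3 ⊼ r = 1 ⊼ 0 = 1
n5 = ¬n4 = ¬1 = 0
n6 = p ∨ n5 = 0 ∨ 0 = 0
n7 = n6 ∨ n2 = 0 ∨ 0 = 0
So n7 = 0 as required.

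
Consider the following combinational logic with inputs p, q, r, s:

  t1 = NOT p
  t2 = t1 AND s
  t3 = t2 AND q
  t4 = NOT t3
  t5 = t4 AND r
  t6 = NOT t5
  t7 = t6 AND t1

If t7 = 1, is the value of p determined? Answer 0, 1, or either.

0

t7 = t6 AND t1 must be 1, so both t6 = 1 and t1 = 1.
Every assignment with t7 = 1 has p = 0; there are 5 such assignment(s).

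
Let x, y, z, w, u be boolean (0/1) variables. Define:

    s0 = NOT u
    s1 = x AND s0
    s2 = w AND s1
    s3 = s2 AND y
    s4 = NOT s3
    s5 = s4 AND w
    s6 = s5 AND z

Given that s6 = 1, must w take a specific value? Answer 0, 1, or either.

s6 = s5 AND z must be 1, so both s5 = 1 and z = 1.
s5 = s4 AND w must be 1, so both s4 = 1 and w = 1.
Every assignment with s6 = 1 has w = 1; there are 7 such assignment(s).

1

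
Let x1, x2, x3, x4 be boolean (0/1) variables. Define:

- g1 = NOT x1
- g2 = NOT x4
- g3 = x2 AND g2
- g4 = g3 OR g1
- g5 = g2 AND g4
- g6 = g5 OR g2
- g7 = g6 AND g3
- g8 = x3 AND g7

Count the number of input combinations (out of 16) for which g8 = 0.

g8 = x3 AND g7 must be 0, so at least one of x3, g7 is 0.
Enumerating the 16 input combinations, 14 give g8 = 0 and 2 give g8 = 1.

14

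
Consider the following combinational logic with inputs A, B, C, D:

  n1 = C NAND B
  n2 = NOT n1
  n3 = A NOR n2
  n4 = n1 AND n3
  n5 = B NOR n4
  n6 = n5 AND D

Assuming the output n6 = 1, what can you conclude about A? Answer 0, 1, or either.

n6 = n5 AND D must be 1, so both n5 = 1 and D = 1.
Every assignment with n6 = 1 has A = 1; there are 2 such assignment(s).
  A=1, B=0, C=0, D=1
  A=1, B=0, C=1, D=1

1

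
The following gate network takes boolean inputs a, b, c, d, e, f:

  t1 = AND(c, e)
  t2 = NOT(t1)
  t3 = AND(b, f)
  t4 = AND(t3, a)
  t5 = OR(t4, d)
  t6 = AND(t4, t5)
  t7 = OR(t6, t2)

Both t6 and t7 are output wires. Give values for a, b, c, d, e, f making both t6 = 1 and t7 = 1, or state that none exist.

Check with a=1, b=1, c=1, d=0, e=0, f=1:
t1 = AND(c, e) = AND(1, 0) = 0
t2 = NOT(t1) = NOT 0 = 1
t3 = AND(b, f) = AND(1, 1) = 1
t4 = AND(t3, a) = AND(1, 1) = 1
t5 = OR(t4, d) = OR(1, 0) = 1
t6 = AND(t4, t5) = AND(1, 1) = 1
t7 = OR(t6, t2) = OR(1, 1) = 1
So t6 = 1 and t7 = 1.

a=1, b=1, c=1, d=0, e=0, f=1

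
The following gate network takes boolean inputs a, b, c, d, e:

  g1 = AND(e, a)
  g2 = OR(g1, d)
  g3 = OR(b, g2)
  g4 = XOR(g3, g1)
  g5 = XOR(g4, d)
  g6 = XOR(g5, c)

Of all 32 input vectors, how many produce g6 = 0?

g6 = XOR(g5, c) must be 0, so g5 and c are equal.
Enumerating the 32 input combinations, 16 give g6 = 0 and 16 give g6 = 1.

16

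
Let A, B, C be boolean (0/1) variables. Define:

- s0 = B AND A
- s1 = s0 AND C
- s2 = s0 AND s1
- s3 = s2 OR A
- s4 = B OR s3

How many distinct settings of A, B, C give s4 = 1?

s4 = B OR s3 must be 1, so at least one of B, s3 is 1.
Satisfying assignments:
  A=0, B=1, C=0
  A=0, B=1, C=1
  A=1, B=0, C=0
  A=1, B=0, C=1
  A=1, B=1, C=0
  A=1, B=1, C=1

6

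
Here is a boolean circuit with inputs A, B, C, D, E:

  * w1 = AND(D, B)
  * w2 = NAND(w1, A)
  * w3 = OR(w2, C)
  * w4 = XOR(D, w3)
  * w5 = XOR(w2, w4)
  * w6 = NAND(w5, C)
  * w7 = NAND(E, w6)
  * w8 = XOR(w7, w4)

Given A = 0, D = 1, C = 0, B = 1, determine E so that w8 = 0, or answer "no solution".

E=1

w8 = XOR(w7, w4) must be 0, so w7 and w4 are equal.
Check with A = 0, D = 1, C = 0, B = 1 and E=1:
w1 = AND(D, B) = AND(1, 1) = 1
w2 = NAND(w1, A) = NAND(1, 0) = 1
w3 = OR(w2, C) = OR(1, 0) = 1
w4 = XOR(D, w3) = XOR(1, 1) = 0
w5 = XOR(w2, w4) = XOR(1, 0) = 1
w6 = NAND(w5, C) = NAND(1, 0) = 1
w7 = NAND(E, w6) = NAND(1, 1) = 0
w8 = XOR(w7, w4) = XOR(0, 0) = 0
So w8 = 0.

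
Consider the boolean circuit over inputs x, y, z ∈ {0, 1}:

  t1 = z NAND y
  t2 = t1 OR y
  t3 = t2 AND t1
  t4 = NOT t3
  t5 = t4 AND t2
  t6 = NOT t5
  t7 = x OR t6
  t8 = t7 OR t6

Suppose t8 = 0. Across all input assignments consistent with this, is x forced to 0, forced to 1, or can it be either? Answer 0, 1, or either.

t8 = t7 OR t6 must be 0, so both t7 = 0 and t6 = 0.
t7 = x OR t6 must be 0, so both x = 0 and t6 = 0.
Every assignment with t8 = 0 has x = 0; there are 1 such assignment(s).
  x=0, y=1, z=1

0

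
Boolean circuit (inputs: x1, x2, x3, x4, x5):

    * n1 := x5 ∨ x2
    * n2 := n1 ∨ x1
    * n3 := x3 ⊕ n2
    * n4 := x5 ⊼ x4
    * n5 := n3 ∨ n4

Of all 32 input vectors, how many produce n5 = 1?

28

n5 = n3 ∨ n4 must be 1, so at least one of n3, n4 is 1.
Enumerating the 32 input combinations, 28 give n5 = 1 and 4 give n5 = 0.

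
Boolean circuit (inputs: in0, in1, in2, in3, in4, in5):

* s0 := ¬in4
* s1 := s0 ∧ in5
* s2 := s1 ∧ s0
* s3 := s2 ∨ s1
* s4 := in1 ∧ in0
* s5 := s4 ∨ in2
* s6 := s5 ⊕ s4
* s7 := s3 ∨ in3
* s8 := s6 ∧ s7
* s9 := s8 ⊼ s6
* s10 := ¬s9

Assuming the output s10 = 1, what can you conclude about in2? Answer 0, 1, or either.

s10 = ¬s9 must be 1, so s9 = 0.
s9 = s8 ⊼ s6 must be 0, so both s8 = 1 and s6 = 1.
s8 = s6 ∧ s7 must be 1, so both s6 = 1 and s7 = 1.
Every assignment with s10 = 1 has in2 = 1; there are 15 such assignment(s).

1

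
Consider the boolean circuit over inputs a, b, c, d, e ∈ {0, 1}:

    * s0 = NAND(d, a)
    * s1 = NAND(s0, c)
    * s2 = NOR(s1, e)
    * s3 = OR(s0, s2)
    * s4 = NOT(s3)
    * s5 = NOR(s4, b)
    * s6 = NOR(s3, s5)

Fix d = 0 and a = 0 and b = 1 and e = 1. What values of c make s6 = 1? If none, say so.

With d = 0 and a = 0 and b = 1 and e = 1 fixed, none of the 2 settings of c give s6 = 1.
For example, with c=0:
s0 = NAND(d, a) = NAND(0, 0) = 1
s1 = NAND(s0, c) = NAND(1, 0) = 1
s2 = NOR(s1, e) = NOR(1, 1) = 0
s3 = OR(s0, s2) = OR(1, 0) = 1
s4 = NOT(s3) = NOT 1 = 0
s5 = NOR(s4, b) = NOR(0, 1) = 0
s6 = NOR(s3, s5) = NOR(1, 0) = 0
giving s6 = 0 ≠ 1.

no solution exists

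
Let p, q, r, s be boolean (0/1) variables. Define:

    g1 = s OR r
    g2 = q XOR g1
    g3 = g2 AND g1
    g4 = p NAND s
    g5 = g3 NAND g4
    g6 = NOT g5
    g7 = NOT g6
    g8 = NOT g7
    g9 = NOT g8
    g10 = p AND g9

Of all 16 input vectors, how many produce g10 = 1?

7

g10 = p AND g9 must be 1, so both p = 1 and g9 = 1.
Enumerating the 16 input combinations, 7 give g10 = 1 and 9 give g10 = 0.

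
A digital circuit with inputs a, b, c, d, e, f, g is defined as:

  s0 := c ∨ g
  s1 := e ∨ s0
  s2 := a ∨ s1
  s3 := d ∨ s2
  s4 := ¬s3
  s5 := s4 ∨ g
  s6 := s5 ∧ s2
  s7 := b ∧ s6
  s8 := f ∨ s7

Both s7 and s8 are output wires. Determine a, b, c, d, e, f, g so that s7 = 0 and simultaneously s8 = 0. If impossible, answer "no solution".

Check with a=1, b=1, c=1, d=1, e=0, f=0, g=0:
s0 = c ∨ g = 1 ∨ 0 = 1
s1 = e ∨ s0 = 0 ∨ 1 = 1
s2 = a ∨ s1 = 1 ∨ 1 = 1
s3 = d ∨ s2 = 1 ∨ 1 = 1
s4 = ¬s3 = ¬1 = 0
s5 = s4 ∨ g = 0 ∨ 0 = 0
s6 = s5 ∧ s2 = 0 ∧ 1 = 0
s7 = b ∧ s6 = 1 ∧ 0 = 0
s8 = f ∨ s7 = 0 ∨ 0 = 0
So s7 = 0 and s8 = 0.

a=1, b=1, c=1, d=1, e=0, f=0, g=0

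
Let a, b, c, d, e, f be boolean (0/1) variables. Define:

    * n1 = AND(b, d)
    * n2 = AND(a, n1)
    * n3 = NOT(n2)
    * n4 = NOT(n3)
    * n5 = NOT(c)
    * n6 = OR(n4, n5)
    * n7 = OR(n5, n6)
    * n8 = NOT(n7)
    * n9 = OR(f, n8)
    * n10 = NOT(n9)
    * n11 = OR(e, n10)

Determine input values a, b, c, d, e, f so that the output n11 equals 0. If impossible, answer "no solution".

Check with a=1, b=1, c=1, d=0, e=0, f=0:
n1 = AND(b, d) = AND(1, 0) = 0
n2 = AND(a, n1) = AND(1, 0) = 0
n3 = NOT(n2) = NOT 0 = 1
n4 = NOT(n3) = NOT 1 = 0
n5 = NOT(c) = NOT 1 = 0
n6 = OR(n4, n5) = OR(0, 0) = 0
n7 = OR(n5, n6) = OR(0, 0) = 0
n8 = NOT(n7) = NOT 0 = 1
n9 = OR(f, n8) = OR(0, 1) = 1
n10 = NOT(n9) = NOT 1 = 0
n11 = OR(e, n10) = OR(0, 0) = 0
So n11 = 0 as required.

a=1, b=1, c=1, d=0, e=0, f=0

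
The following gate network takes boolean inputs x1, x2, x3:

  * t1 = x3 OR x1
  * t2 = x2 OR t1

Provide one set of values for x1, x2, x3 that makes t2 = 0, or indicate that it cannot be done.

x1=0, x2=0, x3=0

t2 = x2 OR t1 must be 0, so both x2 = 0 and t1 = 0.
t1 = x3 OR x1 must be 0, so both x3 = 0 and x1 = 0.
Check with x1=0, x2=0, x3=0:
t1 = x3 OR x1 = 0 OR 0 = 0
t2 = x2 OR t1 = 0 OR 0 = 0
So t2 = 0 as required.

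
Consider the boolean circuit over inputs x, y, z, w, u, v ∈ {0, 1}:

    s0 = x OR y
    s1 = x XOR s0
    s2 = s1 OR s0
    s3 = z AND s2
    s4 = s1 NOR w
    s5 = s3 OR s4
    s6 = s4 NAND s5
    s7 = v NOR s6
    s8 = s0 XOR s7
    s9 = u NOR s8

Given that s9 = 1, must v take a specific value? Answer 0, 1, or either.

Both values of v occur among assignments with s9 = 1:
  v=0: x=0, y=0, z=0, w=1, u=0, v=0
  v=1: x=0, y=0, z=0, w=0, u=0, v=1

either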